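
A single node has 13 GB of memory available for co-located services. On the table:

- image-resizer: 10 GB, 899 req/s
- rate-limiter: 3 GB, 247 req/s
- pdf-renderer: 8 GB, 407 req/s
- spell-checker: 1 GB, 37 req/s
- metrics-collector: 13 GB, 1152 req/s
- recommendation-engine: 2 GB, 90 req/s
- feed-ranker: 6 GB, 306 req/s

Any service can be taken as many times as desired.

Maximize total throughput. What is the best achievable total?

1152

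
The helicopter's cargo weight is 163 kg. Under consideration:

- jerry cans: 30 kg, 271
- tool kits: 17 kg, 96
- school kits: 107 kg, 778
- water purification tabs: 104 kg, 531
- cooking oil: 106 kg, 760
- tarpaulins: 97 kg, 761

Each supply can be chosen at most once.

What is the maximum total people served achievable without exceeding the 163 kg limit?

Filling by ratio: jerry cans + tool kits + tarpaulins for 1128, with 19 kg left unused.
Replace tarpaulins with school kits: the trade gains 17 net, giving 1145 at 154 kg.
The spare 9 kg is too small for any remaining supply, and no exchange beats 1145.

1145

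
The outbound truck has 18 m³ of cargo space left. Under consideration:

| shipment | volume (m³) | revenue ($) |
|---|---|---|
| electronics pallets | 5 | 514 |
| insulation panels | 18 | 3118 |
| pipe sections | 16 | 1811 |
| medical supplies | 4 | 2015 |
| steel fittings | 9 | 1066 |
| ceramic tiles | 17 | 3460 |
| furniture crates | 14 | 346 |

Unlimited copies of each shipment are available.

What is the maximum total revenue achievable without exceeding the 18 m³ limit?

8060

By revenue per m³: medical supplies 503.75, ceramic tiles 203.53, insulation panels 173.22, steel fittings 118.44 lead.
The ratio ordering already packs tightly: 4×medical supplies, 16 m³, 8060.
That's the maximum — no swap from here does better than 8060.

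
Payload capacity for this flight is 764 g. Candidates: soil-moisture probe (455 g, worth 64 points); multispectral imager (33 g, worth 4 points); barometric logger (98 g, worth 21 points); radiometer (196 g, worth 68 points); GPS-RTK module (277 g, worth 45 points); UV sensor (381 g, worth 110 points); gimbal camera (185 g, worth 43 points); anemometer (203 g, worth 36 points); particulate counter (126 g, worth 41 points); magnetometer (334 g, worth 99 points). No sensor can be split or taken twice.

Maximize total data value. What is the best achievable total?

The ratio ordering already packs tightly: barometric logger + radiometer + particulate counter + magnetometer, 754 g, 229.
Runner-up multispectral imager + radiometer + UV sensor + particulate counter tops out at 223.

229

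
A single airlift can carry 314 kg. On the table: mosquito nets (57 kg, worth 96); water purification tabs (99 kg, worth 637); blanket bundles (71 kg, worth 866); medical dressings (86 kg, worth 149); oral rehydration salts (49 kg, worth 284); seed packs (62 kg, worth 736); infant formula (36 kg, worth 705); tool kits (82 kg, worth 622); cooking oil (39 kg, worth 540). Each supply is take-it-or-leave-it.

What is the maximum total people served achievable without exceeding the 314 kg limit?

3484

Taking the top-ratio supplies first gives blanket bundles + seed packs + infant formula + tool kits + cooking oil for 3469 (290 kg).
Replace tool kits with water purification tabs: the trade gains 15 net, giving 3484 at 307 kg.
Next best is blanket bundles + seed packs + infant formula + tool kits + cooking oil at 3469 (290 kg) — short by 15.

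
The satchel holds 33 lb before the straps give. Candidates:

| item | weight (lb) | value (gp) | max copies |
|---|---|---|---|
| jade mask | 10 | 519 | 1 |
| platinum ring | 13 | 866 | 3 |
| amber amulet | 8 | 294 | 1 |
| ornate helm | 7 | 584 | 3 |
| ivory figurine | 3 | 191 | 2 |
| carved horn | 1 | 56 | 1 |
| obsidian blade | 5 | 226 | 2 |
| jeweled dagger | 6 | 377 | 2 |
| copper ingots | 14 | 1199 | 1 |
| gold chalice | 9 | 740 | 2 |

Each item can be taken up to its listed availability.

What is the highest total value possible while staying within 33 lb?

Ranking by ratio (value/lb): copper ingots 85.64, ornate helm 83.43, gold chalice 82.22, platinum ring 66.62.
The ratio heuristic lands on 2×ornate helm + ivory figurine + carved horn + copper ingots (2614) but leaves 1 lb idle.
Replace 2×ornate helm and ivory figurine with 2×gold chalice: the trade gains 121 net, giving 2735 at 33 lb.
No other feasible combination exceeds 2735.

2735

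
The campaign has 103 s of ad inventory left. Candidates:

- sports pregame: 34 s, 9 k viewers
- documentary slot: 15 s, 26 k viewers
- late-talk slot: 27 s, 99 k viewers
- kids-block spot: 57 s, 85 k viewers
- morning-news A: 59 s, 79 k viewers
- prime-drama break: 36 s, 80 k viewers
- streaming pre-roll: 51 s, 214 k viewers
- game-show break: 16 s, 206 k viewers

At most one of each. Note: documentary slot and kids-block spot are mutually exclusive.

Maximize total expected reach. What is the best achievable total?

519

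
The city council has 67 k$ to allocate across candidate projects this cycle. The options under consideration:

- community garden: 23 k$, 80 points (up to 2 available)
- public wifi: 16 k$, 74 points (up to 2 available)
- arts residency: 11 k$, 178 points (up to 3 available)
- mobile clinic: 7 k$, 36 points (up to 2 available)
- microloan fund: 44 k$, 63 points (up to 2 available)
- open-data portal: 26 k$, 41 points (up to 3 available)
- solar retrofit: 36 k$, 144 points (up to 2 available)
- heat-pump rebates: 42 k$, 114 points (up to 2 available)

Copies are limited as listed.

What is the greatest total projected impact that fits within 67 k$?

682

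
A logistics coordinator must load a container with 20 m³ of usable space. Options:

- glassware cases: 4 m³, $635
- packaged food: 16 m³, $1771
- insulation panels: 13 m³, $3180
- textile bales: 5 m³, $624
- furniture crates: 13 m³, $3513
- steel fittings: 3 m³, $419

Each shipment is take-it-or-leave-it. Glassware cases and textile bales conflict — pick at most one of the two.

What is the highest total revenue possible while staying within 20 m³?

4567

Ranking by ratio (revenue/m³): furniture crates 270.23, insulation panels 244.62, glassware cases 158.75.
Best packing: glassware cases + furniture crates + steel fittings — 20 m³, 4567 total.
That's the maximum — no feasible swap from here does better than 4567.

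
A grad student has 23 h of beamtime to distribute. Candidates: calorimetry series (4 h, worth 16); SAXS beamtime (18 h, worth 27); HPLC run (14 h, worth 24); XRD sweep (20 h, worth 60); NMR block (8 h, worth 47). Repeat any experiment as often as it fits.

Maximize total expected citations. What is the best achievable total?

Calorimetry series + 2×NMR block uses 20 of the 23 h and totals 110.
Every other selection either busts 23 h or fails to beat 110.

110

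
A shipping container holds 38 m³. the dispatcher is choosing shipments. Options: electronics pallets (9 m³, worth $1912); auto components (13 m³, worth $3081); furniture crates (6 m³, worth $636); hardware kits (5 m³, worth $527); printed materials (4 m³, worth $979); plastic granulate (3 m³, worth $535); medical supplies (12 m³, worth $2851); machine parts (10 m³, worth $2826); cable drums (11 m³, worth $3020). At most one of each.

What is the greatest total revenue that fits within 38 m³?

9906

By revenue per m³: machine parts 282.60, cable drums 274.55, printed materials 244.75, medical supplies 237.58 lead.
Filling by ratio: printed materials + medical supplies + machine parts + cable drums for 9676, with 1 m³ left unused.
The 12 m³ tied up in medical supplies is better spent on auto components — total rises to 9906 (38 m³).
An exhaustive check of the 512 subsets confirms 9906.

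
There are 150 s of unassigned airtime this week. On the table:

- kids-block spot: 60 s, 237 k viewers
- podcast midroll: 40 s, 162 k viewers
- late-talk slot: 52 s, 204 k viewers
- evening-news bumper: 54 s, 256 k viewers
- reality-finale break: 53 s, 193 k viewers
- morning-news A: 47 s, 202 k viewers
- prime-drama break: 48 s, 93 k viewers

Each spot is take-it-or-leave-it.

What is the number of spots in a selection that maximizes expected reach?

Optimal total is 622.
podcast midroll + late-talk slot + evening-news bumper hits 622 at 146 s.
Every optimal selection uses 3 spots.

3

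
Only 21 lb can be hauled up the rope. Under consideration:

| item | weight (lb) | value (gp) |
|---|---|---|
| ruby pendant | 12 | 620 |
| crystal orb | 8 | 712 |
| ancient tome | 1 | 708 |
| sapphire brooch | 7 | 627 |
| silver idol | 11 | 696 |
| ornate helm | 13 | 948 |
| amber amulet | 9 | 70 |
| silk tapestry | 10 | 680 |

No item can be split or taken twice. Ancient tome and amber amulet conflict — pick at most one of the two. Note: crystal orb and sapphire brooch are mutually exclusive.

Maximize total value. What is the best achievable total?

Ranking by ratio (value/lb): ancient tome 708.00, sapphire brooch 89.57, crystal orb 89.00.
Taking ancient tome + sapphire brooch + ornate helm: 21 lb used, 2283 in value.
No other feasible combination exceeds 2283.

2283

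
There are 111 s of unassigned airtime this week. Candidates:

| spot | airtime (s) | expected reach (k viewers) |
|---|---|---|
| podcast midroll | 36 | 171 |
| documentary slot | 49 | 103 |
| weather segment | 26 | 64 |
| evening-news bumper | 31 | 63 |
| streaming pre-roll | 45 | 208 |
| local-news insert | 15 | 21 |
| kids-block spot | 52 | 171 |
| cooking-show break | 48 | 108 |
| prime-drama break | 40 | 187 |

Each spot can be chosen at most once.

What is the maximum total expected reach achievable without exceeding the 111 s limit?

459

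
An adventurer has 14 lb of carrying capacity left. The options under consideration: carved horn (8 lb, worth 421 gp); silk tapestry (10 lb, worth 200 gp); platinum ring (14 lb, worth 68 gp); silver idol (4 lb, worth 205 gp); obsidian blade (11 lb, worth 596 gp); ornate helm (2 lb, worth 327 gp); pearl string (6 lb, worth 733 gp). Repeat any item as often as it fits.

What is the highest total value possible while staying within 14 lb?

2289

By value per lb: ornate helm 163.50, pearl string 122.17, obsidian blade 54.18 lead.
The ratio ordering already packs tightly: 7×ornate helm, 14 lb, 2289.
Every other selection either busts 14 lb or fails to beat 2289.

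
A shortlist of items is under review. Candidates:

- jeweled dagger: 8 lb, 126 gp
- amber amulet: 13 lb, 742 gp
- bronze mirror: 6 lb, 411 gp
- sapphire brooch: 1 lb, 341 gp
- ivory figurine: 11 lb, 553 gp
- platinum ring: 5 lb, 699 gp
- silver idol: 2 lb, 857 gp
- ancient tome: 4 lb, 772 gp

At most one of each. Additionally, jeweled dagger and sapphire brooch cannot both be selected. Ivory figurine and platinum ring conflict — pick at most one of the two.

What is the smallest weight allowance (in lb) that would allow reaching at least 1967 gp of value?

7

Need the lightest bundle worth ≥ 1967.
sapphire brooch + silver idol + ancient tome reaches 1970 using 7 lb.
Any bundle with less than 7 lb falls short of 1967.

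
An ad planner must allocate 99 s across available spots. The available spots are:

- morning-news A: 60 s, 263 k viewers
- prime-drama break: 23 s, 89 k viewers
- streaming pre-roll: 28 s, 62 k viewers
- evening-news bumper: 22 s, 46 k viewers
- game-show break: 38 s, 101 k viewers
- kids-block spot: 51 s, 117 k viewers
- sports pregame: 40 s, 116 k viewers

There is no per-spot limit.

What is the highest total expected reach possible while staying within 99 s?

364

Taking the top-ratio spots first gives morning-news A + prime-drama break for 352 (83 s).
Dropping prime-drama break frees 23 s; slotting in game-show break (38 s) lifts the total to 364 at 98 s.
Every other selection either busts 99 s or fails to beat 364.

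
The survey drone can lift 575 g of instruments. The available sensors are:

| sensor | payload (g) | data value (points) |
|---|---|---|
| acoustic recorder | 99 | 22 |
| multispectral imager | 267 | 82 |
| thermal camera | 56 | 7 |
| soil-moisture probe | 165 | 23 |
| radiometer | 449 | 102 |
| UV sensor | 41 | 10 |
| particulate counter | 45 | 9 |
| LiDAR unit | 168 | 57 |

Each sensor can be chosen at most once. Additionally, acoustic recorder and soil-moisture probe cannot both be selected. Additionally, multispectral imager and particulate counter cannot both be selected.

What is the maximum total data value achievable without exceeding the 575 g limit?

The ratio ordering already packs tightly: acoustic recorder + multispectral imager + UV sensor + LiDAR unit, 575 g, 171.
That's the maximum — no feasible swap from here does better than 171.

171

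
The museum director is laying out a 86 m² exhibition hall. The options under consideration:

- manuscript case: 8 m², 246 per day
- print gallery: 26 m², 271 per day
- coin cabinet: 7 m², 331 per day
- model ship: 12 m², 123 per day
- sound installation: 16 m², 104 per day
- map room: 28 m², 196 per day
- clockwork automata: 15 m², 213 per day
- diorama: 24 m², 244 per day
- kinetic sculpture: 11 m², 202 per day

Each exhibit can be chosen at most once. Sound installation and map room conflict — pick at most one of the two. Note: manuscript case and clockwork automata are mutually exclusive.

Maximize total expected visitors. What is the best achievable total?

Density check — coin cabinet 47.29, manuscript case 30.75, kinetic sculpture 18.36 are the best per m².
Manuscript case + print gallery + coin cabinet + diorama + kinetic sculpture uses 76 of the 86 m² and totals 1294.
That's the maximum — no feasible swap from here does better than 1294.

1294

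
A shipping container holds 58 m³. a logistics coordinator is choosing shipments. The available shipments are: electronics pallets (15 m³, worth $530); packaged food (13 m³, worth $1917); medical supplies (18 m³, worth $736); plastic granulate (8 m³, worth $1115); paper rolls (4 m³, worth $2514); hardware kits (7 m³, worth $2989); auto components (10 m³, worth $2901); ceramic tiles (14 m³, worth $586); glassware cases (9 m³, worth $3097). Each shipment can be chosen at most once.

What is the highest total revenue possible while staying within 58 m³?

14533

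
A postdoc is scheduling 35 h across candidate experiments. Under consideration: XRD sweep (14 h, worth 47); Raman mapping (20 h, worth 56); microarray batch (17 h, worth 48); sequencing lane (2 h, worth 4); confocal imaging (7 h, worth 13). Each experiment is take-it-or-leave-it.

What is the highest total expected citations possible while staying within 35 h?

Filling by ratio: XRD sweep + microarray batch + sequencing lane for 99, with 2 h left unused.
The 19 h tied up in microarray batch and sequencing lane is better spent on Raman mapping — total rises to 103 (34 h).

103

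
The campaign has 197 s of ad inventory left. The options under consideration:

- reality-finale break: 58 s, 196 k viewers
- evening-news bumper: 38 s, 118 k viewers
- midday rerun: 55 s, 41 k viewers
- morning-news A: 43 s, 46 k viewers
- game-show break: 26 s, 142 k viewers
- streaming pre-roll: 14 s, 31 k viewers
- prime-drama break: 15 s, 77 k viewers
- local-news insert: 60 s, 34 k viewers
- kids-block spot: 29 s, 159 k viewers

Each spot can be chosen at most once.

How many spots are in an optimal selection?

Best achievable expected reach is 723.
For example reality-finale break + evening-news bumper + game-show break + streaming pre-roll + prime-drama break + kids-block spot achieves it, using 180 s.
Any selection reaching 723 contains exactly 6 spots.

6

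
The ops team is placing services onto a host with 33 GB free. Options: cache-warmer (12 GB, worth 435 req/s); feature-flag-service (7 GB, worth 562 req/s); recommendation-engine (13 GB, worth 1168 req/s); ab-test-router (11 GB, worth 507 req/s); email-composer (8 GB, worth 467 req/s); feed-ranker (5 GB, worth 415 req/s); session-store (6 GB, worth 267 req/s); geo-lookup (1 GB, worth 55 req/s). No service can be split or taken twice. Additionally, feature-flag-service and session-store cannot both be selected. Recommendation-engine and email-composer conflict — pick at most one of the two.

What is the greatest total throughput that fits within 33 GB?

2292

Best packing: feature-flag-service + recommendation-engine + ab-test-router + geo-lookup — 32 GB, 2292 total.
That's the maximum — no feasible swap from here does better than 2292.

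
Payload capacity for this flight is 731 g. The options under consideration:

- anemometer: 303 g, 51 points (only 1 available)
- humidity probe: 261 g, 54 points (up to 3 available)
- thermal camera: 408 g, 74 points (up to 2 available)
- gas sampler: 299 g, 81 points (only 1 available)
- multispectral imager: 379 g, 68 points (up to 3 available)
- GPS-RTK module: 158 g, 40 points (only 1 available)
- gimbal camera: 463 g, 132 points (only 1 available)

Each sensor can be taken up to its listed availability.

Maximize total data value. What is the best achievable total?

The ratio heuristic lands on GPS-RTK module + gimbal camera (172) but leaves 110 g idle.
Replace GPS-RTK module with humidity probe: the trade gains 14 net, giving 186 at 724 g.
That's the maximum — no swap from here does better than 186.

186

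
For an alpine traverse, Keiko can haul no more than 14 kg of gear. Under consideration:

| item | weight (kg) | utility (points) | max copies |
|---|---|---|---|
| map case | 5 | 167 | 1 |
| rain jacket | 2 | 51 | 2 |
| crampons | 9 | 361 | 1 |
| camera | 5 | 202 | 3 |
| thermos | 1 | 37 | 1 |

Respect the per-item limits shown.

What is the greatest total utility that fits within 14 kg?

563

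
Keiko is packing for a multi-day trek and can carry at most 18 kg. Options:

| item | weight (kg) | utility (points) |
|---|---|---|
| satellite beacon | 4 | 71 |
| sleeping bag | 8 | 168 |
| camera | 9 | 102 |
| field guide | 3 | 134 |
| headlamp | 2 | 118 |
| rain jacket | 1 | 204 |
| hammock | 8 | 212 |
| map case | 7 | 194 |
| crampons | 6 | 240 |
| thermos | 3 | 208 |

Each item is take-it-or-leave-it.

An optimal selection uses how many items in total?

Optimal total is 904.
One optimal bundle: field guide + headlamp + rain jacket + crampons + thermos (15 kg).
Every optimal selection uses 5 items.

5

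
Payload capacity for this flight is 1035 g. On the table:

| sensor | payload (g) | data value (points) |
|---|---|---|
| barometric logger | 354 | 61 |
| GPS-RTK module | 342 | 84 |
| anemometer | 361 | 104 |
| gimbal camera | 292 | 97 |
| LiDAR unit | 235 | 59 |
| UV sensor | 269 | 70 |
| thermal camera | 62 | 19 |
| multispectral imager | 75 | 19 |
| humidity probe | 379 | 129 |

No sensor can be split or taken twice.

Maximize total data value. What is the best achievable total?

330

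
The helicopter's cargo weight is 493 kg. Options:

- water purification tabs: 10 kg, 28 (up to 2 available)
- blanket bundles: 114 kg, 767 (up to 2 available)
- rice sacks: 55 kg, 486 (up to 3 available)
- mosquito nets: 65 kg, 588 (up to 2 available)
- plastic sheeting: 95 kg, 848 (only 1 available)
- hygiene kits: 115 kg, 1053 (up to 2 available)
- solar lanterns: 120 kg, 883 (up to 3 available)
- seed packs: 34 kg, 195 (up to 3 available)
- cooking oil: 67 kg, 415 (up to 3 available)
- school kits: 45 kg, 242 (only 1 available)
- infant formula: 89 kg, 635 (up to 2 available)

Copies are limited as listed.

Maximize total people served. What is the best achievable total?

By people served per kg: hygiene kits 9.16, mosquito nets 9.05, plastic sheeting 8.93 lead.
Greedy by ratio would take 2×mosquito nets + plastic sheeting + 2×hygiene kits + seed packs: 489 kg used, total 4325.
Replace 2×mosquito nets and seed packs with 3×rice sacks: the trade gains 87 net, giving 4412 at 490 kg.
Nothing else within 493 kg beats 4412.

4412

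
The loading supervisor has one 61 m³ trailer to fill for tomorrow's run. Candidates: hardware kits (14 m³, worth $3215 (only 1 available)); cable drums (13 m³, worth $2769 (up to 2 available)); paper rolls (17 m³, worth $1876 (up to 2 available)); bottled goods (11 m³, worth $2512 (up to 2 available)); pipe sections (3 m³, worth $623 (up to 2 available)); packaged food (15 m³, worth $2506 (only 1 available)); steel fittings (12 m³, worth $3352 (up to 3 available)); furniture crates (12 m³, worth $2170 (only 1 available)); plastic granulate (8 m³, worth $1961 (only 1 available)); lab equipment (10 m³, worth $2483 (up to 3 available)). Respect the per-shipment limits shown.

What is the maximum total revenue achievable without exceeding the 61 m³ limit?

A density-first pass picks pipe sections + 3×steel fittings + 2×lab equipment — 15645 at 59 m³.
Dropping 2×lab equipment frees 20 m³; slotting in hardware kits + plastic granulate (22 m³) lifts the total to 15855 at 61 m³.
That's the maximum — no swap from here does better than 15855.

15855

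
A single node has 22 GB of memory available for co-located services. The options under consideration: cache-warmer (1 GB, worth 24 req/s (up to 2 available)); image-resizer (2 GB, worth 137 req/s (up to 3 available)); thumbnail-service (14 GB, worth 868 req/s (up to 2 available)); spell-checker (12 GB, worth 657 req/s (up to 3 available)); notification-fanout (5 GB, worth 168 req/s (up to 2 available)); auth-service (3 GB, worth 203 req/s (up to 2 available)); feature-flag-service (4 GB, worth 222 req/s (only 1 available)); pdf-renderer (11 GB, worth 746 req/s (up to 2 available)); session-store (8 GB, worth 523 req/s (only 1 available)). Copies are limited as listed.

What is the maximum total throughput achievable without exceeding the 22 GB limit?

A density-first pass picks 2×cache-warmer + 3×image-resizer + auth-service + pdf-renderer — 1408 at 22 GB.
Dropping 2×cache-warmer and 3×image-resizer and auth-service frees 11 GB; slotting in pdf-renderer (11 GB) lifts the total to 1492 at 22 GB.
No other feasible combination exceeds 1492.

1492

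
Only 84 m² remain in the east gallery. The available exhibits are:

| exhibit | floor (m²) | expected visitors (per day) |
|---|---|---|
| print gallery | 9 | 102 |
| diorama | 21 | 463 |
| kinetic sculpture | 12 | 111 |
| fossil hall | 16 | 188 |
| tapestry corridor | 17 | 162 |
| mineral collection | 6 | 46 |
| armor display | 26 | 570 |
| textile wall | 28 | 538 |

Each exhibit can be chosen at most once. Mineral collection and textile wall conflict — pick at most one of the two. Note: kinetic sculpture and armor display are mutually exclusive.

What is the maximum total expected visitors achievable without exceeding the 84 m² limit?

1673

The ratio ordering already packs tightly: print gallery + diorama + armor display + textile wall, 84 m², 1673.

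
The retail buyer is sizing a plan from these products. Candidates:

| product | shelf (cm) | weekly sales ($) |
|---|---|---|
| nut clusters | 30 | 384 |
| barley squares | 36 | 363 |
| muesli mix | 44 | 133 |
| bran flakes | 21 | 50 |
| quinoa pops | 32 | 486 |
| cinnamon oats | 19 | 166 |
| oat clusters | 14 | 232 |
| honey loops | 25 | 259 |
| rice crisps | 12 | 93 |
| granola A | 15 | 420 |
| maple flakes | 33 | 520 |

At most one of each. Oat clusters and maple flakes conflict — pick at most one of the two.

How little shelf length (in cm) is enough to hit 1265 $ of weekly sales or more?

77

Minimise cm subject to total weekly sales ≥ 1265.
Taking nut clusters + quinoa pops + granola A gives 1290 (≥ 1265) for 77 cm.
Below 77 cm the best achievable stays under 1265.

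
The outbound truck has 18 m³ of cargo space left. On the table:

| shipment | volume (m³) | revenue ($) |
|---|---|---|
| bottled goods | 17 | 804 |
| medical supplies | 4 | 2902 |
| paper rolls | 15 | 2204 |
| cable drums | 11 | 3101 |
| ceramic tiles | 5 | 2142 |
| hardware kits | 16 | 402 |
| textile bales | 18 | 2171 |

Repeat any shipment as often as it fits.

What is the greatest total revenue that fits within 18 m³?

Ranking by ratio (revenue/m³): medical supplies 725.50, ceramic tiles 428.40, cable drums 281.91.
4×medical supplies uses 16 of the 18 m³ and totals 11608.

11608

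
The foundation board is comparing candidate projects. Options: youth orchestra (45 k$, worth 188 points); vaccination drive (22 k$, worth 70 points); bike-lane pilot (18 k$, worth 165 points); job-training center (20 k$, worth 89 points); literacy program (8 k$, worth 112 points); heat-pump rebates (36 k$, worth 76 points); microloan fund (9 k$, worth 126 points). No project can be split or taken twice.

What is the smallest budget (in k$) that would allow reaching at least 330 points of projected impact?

35

Minimise k$ subject to total projected impact ≥ 330.
Taking bike-lane pilot + literacy program + microloan fund gives 403 (≥ 330) for 35 k$.
Any bundle with less than 35 k$ falls short of 330.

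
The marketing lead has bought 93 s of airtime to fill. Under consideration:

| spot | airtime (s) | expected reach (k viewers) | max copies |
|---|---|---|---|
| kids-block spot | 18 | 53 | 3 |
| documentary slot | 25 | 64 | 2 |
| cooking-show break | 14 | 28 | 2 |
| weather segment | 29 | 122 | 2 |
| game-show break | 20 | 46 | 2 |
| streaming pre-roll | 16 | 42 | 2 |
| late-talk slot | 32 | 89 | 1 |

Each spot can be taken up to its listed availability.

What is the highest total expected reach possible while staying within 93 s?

339

By expected reach per s: weather segment 4.21, kids-block spot 2.94, late-talk slot 2.78, streaming pre-roll 2.62 lead.
Best packing: kids-block spot + 2×weather segment + streaming pre-roll — 92 s, 339 total.
No other feasible combination exceeds 339.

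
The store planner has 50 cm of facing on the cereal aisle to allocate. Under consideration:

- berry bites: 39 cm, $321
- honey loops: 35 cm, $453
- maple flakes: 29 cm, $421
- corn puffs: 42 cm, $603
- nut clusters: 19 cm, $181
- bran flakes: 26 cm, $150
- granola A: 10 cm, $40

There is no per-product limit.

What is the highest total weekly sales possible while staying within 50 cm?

603

A density-first pass picks maple flakes + nut clusters — 602 at 48 cm.
Dropping maple flakes and nut clusters frees 48 cm; slotting in corn puffs (42 cm) lifts the total to 603 at 42 cm.
Every other selection either busts 50 cm or fails to beat 603.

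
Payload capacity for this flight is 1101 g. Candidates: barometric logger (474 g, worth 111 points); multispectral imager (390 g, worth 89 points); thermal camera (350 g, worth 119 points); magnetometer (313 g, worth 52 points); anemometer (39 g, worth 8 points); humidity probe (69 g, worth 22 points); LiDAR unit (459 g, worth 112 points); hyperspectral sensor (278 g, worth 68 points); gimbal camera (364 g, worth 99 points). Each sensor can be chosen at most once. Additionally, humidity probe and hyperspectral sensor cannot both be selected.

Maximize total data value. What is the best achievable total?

Taking thermal camera + LiDAR unit + hyperspectral sensor: 1087 g used, 299 in data value.
Nothing else feasible within 1101 g beats 299.

299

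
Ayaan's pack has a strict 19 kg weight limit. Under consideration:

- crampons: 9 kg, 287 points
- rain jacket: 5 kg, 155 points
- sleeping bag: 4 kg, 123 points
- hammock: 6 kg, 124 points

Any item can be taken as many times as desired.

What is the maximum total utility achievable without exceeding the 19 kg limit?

597

Ranking by ratio (utility/kg): crampons 31.89, rain jacket 31.00, sleeping bag 30.75.
The ratio heuristic lands on 2×crampons (574) but leaves 1 kg idle.
The 9 kg tied up in crampons is better spent on 2×rain jacket — total rises to 597 (19 kg).
That's the maximum — no swap from here does better than 597.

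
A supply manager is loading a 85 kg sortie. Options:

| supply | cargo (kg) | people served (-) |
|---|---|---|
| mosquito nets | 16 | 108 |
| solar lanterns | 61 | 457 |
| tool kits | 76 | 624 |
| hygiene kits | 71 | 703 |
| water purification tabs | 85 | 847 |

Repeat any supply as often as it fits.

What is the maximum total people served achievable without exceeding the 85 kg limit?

847

Taking water purification tabs: 85 kg used, 847 in people served.
That's the maximum — no swap from here does better than 847.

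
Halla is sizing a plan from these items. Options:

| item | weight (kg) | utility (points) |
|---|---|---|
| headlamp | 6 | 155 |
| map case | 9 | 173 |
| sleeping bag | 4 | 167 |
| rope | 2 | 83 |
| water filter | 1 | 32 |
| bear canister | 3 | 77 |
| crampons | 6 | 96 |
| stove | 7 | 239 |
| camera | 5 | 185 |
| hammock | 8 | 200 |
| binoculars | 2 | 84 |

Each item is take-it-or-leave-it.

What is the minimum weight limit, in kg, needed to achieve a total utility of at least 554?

15

Need the lightest bundle worth ≥ 554.
sleeping bag + rope + stove + binoculars: 573 utility at 15 kg.
No combination under 15 kg hits 554.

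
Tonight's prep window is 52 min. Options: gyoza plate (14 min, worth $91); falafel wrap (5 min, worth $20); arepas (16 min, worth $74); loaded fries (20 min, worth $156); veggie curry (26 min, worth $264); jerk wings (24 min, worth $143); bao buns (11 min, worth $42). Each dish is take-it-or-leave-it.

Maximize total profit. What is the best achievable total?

440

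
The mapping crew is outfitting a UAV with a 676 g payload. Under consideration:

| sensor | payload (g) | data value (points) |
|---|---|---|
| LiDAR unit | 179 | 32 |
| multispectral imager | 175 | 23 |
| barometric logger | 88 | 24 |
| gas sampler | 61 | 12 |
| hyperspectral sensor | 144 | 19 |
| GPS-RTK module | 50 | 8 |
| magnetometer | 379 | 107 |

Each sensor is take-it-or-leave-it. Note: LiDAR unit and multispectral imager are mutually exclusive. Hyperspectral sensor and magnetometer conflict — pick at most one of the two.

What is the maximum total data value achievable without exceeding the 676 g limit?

Taking the top-ratio sensors first gives barometric logger + gas sampler + GPS-RTK module + magnetometer for 151 (578 g).
The 111 g tied up in gas sampler and GPS-RTK module is better spent on LiDAR unit — total rises to 163 (646 g).
That's the maximum — no feasible swap from here does better than 163.

163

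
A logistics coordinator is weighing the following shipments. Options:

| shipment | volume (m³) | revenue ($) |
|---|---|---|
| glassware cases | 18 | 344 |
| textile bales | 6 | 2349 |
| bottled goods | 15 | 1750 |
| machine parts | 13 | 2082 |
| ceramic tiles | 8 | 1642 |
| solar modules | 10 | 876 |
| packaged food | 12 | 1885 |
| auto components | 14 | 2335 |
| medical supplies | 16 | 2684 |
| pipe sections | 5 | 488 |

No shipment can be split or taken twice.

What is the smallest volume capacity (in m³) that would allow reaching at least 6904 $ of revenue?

34

Minimise m³ subject to total revenue ≥ 6904.
textile bales + packaged food + medical supplies: 6918 revenue at 34 m³.
Any bundle with less than 34 m³ falls short of 6904.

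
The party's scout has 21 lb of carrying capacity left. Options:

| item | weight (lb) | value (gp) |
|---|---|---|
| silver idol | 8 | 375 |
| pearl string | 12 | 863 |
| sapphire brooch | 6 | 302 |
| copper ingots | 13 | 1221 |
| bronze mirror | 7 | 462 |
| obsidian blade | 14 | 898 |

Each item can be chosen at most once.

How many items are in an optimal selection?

The maximum value within 21 lb is 1683.
One optimal bundle: copper ingots + bronze mirror (20 lb).
Any selection reaching 1683 contains exactly 2 items.

2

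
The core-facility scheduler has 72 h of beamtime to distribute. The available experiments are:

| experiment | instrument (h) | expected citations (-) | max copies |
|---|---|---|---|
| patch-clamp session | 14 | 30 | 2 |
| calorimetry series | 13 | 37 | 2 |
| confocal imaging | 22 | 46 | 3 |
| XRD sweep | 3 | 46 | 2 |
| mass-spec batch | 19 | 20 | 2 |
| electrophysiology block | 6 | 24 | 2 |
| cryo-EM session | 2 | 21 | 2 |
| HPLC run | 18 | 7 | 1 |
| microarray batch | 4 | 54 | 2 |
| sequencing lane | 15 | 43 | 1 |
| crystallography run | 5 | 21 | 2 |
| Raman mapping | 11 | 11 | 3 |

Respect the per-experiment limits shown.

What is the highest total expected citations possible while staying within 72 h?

By expected citations per h: XRD sweep 15.33, microarray batch 13.50, cryo-EM session 10.50, crystallography run 4.20 lead.
Best packing: calorimetry series + 2×XRD sweep + 2×electrophysiology block + 2×cryo-EM session + 2×microarray batch + sequencing lane + 2×crystallography run — 68 h, 412 total.
Every other selection either busts 72 h or exceeds an availability limit or fails to beat 412.

412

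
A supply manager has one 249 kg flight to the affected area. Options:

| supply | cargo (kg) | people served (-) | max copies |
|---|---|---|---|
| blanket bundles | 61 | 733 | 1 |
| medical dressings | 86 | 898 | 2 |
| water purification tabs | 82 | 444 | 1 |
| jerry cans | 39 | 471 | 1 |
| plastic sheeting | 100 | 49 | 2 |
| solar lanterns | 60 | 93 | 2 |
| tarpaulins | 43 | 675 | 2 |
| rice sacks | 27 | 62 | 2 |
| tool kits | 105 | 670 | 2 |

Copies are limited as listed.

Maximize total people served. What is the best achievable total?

The ratio heuristic lands on blanket bundles + jerry cans + 2×tarpaulins + 2×rice sacks (2678) but leaves 9 kg idle.
Dropping jerry cans and 2×rice sacks frees 93 kg; slotting in medical dressings (86 kg) lifts the total to 2981 at 233 kg.
No other feasible combination exceeds 2981.

2981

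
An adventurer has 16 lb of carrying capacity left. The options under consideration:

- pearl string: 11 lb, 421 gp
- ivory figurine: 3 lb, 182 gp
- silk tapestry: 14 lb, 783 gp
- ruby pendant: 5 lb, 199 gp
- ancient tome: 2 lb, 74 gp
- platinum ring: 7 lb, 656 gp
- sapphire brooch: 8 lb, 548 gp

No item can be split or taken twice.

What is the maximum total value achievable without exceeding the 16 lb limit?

1204

Taking platinum ring + sapphire brooch: 15 lb used, 1204 in value.
Runner-up ivory figurine + ruby pendant + platinum ring tops out at 1037.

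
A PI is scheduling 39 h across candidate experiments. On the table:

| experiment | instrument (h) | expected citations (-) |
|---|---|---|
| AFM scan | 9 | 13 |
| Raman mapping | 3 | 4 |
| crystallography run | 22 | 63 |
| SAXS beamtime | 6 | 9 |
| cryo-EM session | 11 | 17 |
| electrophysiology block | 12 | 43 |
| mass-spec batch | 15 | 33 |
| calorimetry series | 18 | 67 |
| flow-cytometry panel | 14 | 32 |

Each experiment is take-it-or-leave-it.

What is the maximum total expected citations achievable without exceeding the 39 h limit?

AFM scan + electrophysiology block + calorimetry series uses 39 of the 39 h and totals 123.

123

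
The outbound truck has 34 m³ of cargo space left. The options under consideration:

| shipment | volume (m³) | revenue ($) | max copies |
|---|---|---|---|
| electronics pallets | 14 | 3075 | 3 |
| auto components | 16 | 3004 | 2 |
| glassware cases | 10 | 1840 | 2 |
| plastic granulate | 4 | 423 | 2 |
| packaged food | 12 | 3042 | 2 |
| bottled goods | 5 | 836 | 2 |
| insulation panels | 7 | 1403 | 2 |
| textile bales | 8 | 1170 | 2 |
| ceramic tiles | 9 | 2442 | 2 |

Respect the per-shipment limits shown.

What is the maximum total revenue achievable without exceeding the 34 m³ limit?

8526

Density check — ceramic tiles 271.33, packaged food 253.50, electronics pallets 219.64 are the best per m³.
Taking the top-ratio shipments first gives plastic granulate + packaged food + 2×ceramic tiles for 8349 (34 m³).
Dropping plastic granulate and ceramic tiles frees 13 m³; slotting in packaged food (12 m³) lifts the total to 8526 at 33 m³.
Every other selection either busts 34 m³ or exceeds an availability limit or fails to beat 8526.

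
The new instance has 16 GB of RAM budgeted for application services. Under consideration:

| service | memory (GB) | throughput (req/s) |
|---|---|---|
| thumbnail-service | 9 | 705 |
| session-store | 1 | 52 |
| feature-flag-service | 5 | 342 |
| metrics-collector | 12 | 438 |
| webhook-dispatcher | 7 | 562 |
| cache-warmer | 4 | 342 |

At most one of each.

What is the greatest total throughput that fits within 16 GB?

1267

Density check — cache-warmer 85.50, webhook-dispatcher 80.29, thumbnail-service 78.33 are the best per GB.
Greedy by ratio would take feature-flag-service + webhook-dispatcher + cache-warmer: 16 GB used, total 1246.
The 9 GB tied up in feature-flag-service and cache-warmer is better spent on thumbnail-service — total rises to 1267 (16 GB).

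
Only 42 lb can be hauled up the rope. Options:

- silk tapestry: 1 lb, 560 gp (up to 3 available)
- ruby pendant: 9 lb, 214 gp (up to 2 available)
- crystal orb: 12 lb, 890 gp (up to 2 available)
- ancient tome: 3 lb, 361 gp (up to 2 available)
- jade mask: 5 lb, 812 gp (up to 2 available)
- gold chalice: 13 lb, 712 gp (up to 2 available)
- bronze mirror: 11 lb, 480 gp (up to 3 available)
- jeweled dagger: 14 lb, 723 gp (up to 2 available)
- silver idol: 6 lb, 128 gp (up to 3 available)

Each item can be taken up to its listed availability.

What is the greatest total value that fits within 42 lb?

By value per lb: silk tapestry 560.00, jade mask 162.40, ancient tome 120.33, crystal orb 74.17 lead.
Taking the top-ratio items first gives 3×silk tapestry + crystal orb + 2×ancient tome + 2×jade mask + bronze mirror for 5396 (42 lb).
Dropping ancient tome and bronze mirror frees 14 lb; slotting in crystal orb (12 lb) lifts the total to 5445 at 40 lb.
Nothing else within 42 lb beats 5445.

5445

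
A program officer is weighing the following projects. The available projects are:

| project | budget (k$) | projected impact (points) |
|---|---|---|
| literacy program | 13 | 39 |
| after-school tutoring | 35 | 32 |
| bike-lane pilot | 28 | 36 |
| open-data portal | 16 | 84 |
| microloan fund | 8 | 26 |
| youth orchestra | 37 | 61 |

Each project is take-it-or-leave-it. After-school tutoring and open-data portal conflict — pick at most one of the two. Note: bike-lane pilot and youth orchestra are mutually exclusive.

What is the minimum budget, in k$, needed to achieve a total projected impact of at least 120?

Look for the lowest-budget combination reaching 120.
literacy program + open-data portal: 123 projected impact at 29 k$.
No combination under 29 k$ hits 120.

29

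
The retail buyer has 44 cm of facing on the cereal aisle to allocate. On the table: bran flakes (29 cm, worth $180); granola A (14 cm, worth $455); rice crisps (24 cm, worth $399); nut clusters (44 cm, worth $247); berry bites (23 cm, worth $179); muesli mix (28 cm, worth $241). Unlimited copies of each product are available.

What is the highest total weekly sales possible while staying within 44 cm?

The ratio ordering already packs tightly: 3×granola A, 42 cm, 1365.
No other feasible combination exceeds 1365.

1365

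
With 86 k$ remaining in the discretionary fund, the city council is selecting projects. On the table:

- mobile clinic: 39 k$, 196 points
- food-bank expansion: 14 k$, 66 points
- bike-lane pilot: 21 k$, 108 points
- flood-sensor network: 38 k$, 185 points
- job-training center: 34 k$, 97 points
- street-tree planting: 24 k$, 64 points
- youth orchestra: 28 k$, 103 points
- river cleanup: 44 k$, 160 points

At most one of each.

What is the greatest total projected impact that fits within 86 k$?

381

Greedy by ratio would take mobile clinic + food-bank expansion + bike-lane pilot: 74 k$ used, total 370.
The 35 k$ tied up in food-bank expansion and bike-lane pilot is better spent on flood-sensor network — total rises to 381 (77 k$).
Runner-up mobile clinic + food-bank expansion + bike-lane pilot tops out at 370.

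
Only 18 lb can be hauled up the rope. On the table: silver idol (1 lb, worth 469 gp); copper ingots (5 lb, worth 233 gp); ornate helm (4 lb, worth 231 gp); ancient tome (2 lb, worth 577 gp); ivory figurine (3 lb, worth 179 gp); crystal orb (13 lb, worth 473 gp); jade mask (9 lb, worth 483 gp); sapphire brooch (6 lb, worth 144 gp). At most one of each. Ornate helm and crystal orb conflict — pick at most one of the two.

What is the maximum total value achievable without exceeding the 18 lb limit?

Ranking by ratio (value/lb): silver idol 469.00, ancient tome 288.50, ivory figurine 59.67.
Taking the top-ratio items first gives silver idol + copper ingots + ornate helm + ancient tome + ivory figurine for 1689 (15 lb).
Dropping ornate helm and ivory figurine frees 7 lb; slotting in jade mask (9 lb) lifts the total to 1762 at 17 lb.
The closest alternative, silver idol + ornate helm + ancient tome + jade mask, reaches only 1760.

1762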